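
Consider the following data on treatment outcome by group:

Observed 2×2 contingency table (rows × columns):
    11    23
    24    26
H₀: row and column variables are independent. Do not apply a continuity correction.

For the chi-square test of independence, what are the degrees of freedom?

degrees of freedom = 1

df = (r−1)(c−1) = (2−1)·(2−1) = 1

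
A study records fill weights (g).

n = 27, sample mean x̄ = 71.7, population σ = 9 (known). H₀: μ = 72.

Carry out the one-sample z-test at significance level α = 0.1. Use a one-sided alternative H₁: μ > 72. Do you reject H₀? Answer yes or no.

reject H₀: no

SE = σ/√n = 9/√27 = 1.7321
z = (x̄−μ₀)/SE = (71.7−72)/1.7321 = -0.1732
p-value (one-sided, H₁ greater) = 0.56875
At α=0.1: p ≥ α → fail to reject H₀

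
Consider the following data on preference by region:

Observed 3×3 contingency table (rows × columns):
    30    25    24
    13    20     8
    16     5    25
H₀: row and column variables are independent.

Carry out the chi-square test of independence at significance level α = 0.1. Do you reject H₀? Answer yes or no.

Row totals [79, 41, 46], col totals [59, 50, 57], n=166
χ² = (30−28.08)²/28.08 + (25−23.80)²/23.80 + (24−27.13)²/27.13 + (13−14.57)²/14.57 + (20−12.35)²/12.35 + (8−14.08)²/14.08 + (16−16.35)²/16.35 + (5−13.86)²/13.86 + (25−15.80)²/15.80 = 19.1179
df = 4
p-value (upper-tail) = 0.00075
At α=0.1: p < α → reject H₀

reject H₀: yes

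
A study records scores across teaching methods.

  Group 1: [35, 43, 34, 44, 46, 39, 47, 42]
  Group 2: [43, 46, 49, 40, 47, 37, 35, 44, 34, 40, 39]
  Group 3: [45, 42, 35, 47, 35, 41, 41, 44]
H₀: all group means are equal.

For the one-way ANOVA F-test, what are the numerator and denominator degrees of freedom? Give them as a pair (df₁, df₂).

degrees of freedom = [2, 24]

k = 3 groups, N = 27 total
df = (k−1, N−k) = (3−1, 27−3) = (2, 24)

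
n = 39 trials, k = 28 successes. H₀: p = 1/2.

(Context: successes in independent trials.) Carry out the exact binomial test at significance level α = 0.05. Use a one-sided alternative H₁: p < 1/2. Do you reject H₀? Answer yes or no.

reject H₀: no

Exact binomial: n=39, k=28, p₀=1/2=0.5000
P(X≤28) from Σ C(n,i)·p₀^i·(1−p₀)^(n−i)
p-value (one-sided, H₁ less) = 0.99831
At α=0.05: p ≥ α → fail to reject H₀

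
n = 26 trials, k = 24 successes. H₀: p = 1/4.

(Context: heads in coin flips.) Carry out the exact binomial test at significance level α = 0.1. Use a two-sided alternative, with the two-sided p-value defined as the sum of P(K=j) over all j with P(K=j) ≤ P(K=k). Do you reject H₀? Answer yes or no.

reject H₀: yes

Exact binomial: n=26, k=24, p₀=1/4=0.2500
P(X=j) = C(n,j)·p₀^j·(1−p₀)^(n−j); p = Σ P(X=j) over j with P(X=j) ≤ P(X=24)
p-value (two-sided) = 0.00000
At α=0.1: p < α → reject H₀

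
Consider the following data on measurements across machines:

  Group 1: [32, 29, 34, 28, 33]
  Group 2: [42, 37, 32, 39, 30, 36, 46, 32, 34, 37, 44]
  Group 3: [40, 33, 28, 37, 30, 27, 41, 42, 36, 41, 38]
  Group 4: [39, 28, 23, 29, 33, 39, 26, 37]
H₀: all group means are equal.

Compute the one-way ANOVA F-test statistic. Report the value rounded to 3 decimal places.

Group means [31.20, 37.18, 35.73, 31.75], grand mean 34.629
SSB = Σnᵢ(x̄ᵢ−x̄)² = 210.053; SSW = ΣΣ(x−x̄ᵢ)² = 856.118
MSB = 210.053/3 = 70.0177; MSW = 856.118/31 = 27.6167
F = MSB/MSW = 2.5353
df = (3, 31)

test statistic = 2.535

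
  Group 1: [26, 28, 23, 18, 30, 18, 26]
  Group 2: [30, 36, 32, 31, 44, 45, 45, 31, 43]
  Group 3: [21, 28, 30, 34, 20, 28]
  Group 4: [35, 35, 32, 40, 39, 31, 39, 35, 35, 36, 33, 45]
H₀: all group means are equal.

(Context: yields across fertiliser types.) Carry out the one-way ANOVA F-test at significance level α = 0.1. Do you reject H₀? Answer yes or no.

Group means [24.14, 37.44, 26.83, 36.25], grand mean 32.412
SSB = Σnᵢ(x̄ᵢ−x̄)² = 1070.073; SSW = ΣΣ(x−x̄ᵢ)² = 804.163
MSB = 1070.073/3 = 356.6909; MSW = 804.163/30 = 26.8054
F = MSB/MSW = 13.3067
df = (3, 30)
p-value (upper-tail) = 0.00001
At α=0.1: p < α → reject H₀

reject H₀: yes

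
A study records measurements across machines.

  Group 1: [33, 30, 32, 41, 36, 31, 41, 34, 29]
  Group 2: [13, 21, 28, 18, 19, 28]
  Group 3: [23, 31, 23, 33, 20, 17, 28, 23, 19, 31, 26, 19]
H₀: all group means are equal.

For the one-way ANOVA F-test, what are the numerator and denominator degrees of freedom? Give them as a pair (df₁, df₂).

degrees of freedom = [2, 24]

k = 3 groups, N = 27 total
df = (k−1, N−k) = (3−1, 27−3) = (2, 24)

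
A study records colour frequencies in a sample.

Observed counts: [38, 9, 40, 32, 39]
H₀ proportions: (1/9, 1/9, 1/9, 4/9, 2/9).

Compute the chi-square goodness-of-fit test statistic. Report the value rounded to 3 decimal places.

test statistic = 77.908

n = 158; E_i = n·p_i = [17.56, 17.56, 17.56, 70.22, 35.11]
χ² = (38−17.56)²/17.56 + (9−17.56)²/17.56 + (40−17.56)²/17.56 + (32−70.22)²/70.22 + (39−35.11)²/35.11 = 77.9082
df = 4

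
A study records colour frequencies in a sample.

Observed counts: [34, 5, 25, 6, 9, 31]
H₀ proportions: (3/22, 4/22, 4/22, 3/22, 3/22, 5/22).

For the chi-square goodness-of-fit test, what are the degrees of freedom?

degrees of freedom = 5

df = k − 1 = 6 − 1 = 5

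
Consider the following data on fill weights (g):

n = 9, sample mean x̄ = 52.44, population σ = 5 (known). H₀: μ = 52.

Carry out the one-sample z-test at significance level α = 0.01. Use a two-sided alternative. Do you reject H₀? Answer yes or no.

reject H₀: no

SE = σ/√n = 5/√9 = 1.6667
z = (x̄−μ₀)/SE = (52.44−52)/1.6667 = 0.2640
p-value (two-sided) = 0.79178
At α=0.01: p ≥ α → fail to reject H₀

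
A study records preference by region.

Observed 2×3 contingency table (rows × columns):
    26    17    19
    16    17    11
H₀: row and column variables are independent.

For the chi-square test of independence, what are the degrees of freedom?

degrees of freedom = 2

df = (r−1)(c−1) = (2−1)·(3−1) = 2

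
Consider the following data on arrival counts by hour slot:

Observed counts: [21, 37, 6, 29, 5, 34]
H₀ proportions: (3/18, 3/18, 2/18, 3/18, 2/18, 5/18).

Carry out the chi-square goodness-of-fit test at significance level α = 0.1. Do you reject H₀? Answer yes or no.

reject H₀: yes

n = 132; E_i = n·p_i = [22.00, 22.00, 14.67, 22.00, 14.67, 36.67]
χ² = (21−22.00)²/22.00 + (37−22.00)²/22.00 + (6−14.67)²/14.67 + (29−22.00)²/22.00 + (5−14.67)²/14.67 + (34−36.67)²/36.67 = 24.1864
df = 5
p-value (upper-tail) = 0.00020
At α=0.1: p < α → reject H₀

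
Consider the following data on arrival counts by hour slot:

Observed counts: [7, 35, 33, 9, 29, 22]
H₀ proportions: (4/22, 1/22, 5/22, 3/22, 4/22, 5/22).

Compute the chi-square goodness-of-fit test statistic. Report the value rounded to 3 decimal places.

n = 135; E_i = n·p_i = [24.55, 6.14, 30.68, 18.41, 24.55, 30.68]
χ² = (7−24.55)²/24.55 + (35−6.14)²/6.14 + (33−30.68)²/30.68 + (9−18.41)²/18.41 + (29−24.55)²/24.55 + (22−30.68)²/30.68 = 156.5570
df = 5

test statistic = 156.557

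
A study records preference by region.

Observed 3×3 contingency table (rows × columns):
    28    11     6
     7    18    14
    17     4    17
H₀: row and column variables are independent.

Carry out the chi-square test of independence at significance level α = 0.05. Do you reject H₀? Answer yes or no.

Row totals [45, 39, 38], col totals [52, 33, 37], n=122
χ² = (28−19.18)²/19.18 + (11−12.17)²/12.17 + (6−13.65)²/13.65 + (7−16.62)²/16.62 + (18−10.55)²/10.55 + (14−11.83)²/11.83 + (17−16.20)²/16.20 + (4−10.28)²/10.28 + (17−11.52)²/11.52 = 26.1624
df = 4
p-value (upper-tail) = 0.00003
At α=0.05: p < α → reject H₀

reject H₀: yes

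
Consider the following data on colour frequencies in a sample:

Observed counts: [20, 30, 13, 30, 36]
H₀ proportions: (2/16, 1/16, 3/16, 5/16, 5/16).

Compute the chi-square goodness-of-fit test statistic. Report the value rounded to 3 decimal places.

n = 129; E_i = n·p_i = [16.12, 8.06, 24.19, 40.31, 40.31]
χ² = (20−16.12)²/16.12 + (30−8.06)²/8.06 + (13−24.19)²/24.19 + (30−40.31)²/40.31 + (36−40.31)²/40.31 = 68.8956
df = 4

test statistic = 68.896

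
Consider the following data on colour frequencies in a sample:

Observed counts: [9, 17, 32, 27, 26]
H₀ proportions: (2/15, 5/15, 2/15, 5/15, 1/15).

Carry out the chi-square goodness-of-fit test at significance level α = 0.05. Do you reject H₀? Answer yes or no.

n = 111; E_i = n·p_i = [14.80, 37.00, 14.80, 37.00, 7.40]
χ² = (9−14.80)²/14.80 + (17−37.00)²/37.00 + (32−14.80)²/14.80 + (27−37.00)²/37.00 + (26−7.40)²/7.40 = 82.5270
df = 4
p-value (upper-tail) = 0.00000
At α=0.05: p < α → reject H₀

reject H₀: yes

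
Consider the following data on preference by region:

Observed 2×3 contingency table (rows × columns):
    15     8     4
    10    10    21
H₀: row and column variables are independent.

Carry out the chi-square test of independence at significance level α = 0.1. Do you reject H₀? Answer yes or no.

Row totals [27, 41], col totals [25, 18, 25], n=68
χ² = (15−9.93)²/9.93 + (8−7.15)²/7.15 + (4−9.93)²/9.93 + (10−15.07)²/15.07 + (10−10.85)²/10.85 + (21−15.07)²/15.07 = 10.3381
df = 2
p-value (upper-tail) = 0.00569
At α=0.1: p < α → reject H₀

reject H₀: yes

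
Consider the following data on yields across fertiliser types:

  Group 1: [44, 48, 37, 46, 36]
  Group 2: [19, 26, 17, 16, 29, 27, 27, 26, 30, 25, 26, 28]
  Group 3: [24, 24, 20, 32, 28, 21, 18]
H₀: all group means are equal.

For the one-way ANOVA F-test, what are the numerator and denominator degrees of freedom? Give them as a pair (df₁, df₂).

degrees of freedom = [2, 21]

k = 3 groups, N = 24 total
df = (k−1, N−k) = (3−1, 24−3) = (2, 21)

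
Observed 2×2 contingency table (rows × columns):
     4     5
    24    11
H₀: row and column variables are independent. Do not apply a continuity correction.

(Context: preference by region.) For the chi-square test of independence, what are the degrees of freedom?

degrees of freedom = 1

df = (r−1)(c−1) = (2−1)·(2−1) = 1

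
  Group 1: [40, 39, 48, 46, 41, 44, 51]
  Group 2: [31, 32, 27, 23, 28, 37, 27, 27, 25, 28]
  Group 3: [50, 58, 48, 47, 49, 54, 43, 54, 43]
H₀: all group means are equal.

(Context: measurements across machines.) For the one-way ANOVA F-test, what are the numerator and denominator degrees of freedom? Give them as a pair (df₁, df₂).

k = 3 groups, N = 26 total
df = (k−1, N−k) = (3−1, 26−3) = (2, 23)

degrees of freedom = [2, 23]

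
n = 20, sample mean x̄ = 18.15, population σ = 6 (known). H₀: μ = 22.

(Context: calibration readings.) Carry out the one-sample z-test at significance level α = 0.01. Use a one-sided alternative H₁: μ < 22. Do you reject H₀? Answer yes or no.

SE = σ/√n = 6/√20 = 1.3416
z = (x̄−μ₀)/SE = (18.15−22)/1.3416 = -2.8696
p-value (one-sided, H₁ less) = 0.00205
At α=0.01: p < α → reject H₀

reject H₀: yes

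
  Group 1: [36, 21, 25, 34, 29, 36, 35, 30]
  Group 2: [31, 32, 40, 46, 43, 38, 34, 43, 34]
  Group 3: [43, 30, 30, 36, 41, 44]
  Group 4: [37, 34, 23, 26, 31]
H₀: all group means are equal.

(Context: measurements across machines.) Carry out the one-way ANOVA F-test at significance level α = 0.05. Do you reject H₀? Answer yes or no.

reject H₀: yes

Group means [30.75, 37.89, 37.33, 30.20], grand mean 34.357
SSB = Σnᵢ(x̄ᵢ−x̄)² = 355.906; SSW = ΣΣ(x−x̄ᵢ)² = 780.522
MSB = 355.906/3 = 118.6354; MSW = 780.522/24 = 32.5218
F = MSB/MSW = 3.6479
df = (3, 24)
p-value (upper-tail) = 0.02681
At α=0.05: p < α → reject H₀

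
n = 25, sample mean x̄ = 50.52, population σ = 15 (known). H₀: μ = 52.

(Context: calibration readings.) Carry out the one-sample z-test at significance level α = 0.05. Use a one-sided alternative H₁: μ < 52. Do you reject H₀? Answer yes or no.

reject H₀: no

SE = σ/√n = 15/√25 = 3.0000
z = (x̄−μ₀)/SE = (50.52−52)/3.0000 = -0.4933
p-value (one-sided, H₁ less) = 0.31089
At α=0.05: p ≥ α → fail to reject H₀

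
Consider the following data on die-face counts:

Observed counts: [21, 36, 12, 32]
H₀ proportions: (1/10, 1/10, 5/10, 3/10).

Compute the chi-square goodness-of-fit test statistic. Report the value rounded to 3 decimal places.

n = 101; E_i = n·p_i = [10.10, 10.10, 50.50, 30.30]
χ² = (21−10.10)²/10.10 + (36−10.10)²/10.10 + (12−50.50)²/50.50 + (32−30.30)²/30.30 = 107.6271
df = 3

test statistic = 107.627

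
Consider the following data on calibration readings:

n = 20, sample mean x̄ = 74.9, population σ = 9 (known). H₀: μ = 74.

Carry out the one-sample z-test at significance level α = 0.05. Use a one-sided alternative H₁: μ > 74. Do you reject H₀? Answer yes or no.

SE = σ/√n = 9/√20 = 2.0125
z = (x̄−μ₀)/SE = (74.9−74)/2.0125 = 0.4472
p-value (one-sided, H₁ greater) = 0.32736
At α=0.05: p ≥ α → fail to reject H₀

reject H₀: no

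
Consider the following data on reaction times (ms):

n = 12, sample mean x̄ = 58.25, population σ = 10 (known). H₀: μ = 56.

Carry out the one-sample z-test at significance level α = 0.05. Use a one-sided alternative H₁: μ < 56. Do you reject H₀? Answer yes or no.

reject H₀: no

SE = σ/√n = 10/√12 = 2.8868
z = (x̄−μ₀)/SE = (58.25−56)/2.8868 = 0.7794
p-value (one-sided, H₁ less) = 0.78213
At α=0.05: p ≥ α → fail to reject H₀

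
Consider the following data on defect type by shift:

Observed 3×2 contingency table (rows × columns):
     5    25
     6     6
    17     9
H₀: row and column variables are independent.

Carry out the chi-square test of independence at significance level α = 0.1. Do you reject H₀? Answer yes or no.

reject H₀: yes

Row totals [30, 12, 26], col totals [28, 40], n=68
χ² = (5−12.35)²/12.35 + (25−17.65)²/17.65 + (6−4.94)²/4.94 + (6−7.06)²/7.06 + (17−10.71)²/10.71 + (9−15.29)²/15.29 = 14.1168
df = 2
p-value (upper-tail) = 0.00086
At α=0.1: p < α → reject H₀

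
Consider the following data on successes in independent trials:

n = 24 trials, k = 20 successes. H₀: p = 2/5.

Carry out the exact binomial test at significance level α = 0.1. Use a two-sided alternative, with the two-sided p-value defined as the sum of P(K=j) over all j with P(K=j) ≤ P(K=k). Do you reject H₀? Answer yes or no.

reject H₀: yes

Exact binomial: n=24, k=20, p₀=2/5=0.4000
P(X=j) = C(n,j)·p₀^j·(1−p₀)^(n−j); p = Σ P(X=j) over j with P(X=j) ≤ P(X=20)
p-value (two-sided) = 0.00002
At α=0.1: p < α → reject H₀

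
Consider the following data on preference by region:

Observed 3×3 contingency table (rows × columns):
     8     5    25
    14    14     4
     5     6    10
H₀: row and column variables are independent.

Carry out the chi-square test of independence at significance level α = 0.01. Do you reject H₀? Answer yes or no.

reject H₀: yes

Row totals [38, 32, 21], col totals [27, 25, 39], n=91
χ² = (8−11.27)²/11.27 + (5−10.44)²/10.44 + (25−16.29)²/16.29 + (14−9.49)²/9.49 + (14−8.79)²/8.79 + (4−13.71)²/13.71 + (5−6.23)²/6.23 + (6−5.77)²/5.77 + (10−9.00)²/9.00 = 20.9170
df = 4
p-value (upper-tail) = 0.00033
At α=0.01: p < α → reject H₀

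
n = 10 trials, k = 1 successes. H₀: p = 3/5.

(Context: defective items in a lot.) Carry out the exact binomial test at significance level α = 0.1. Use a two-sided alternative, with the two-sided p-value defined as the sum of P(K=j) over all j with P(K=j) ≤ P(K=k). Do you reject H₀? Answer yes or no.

reject H₀: yes

Exact binomial: n=10, k=1, p₀=3/5=0.6000
P(X=j) = C(n,j)·p₀^j·(1−p₀)^(n−j); p = Σ P(X=j) over j with P(X=j) ≤ P(X=1)
p-value (two-sided) = 0.00168
At α=0.1: p < α → reject H₀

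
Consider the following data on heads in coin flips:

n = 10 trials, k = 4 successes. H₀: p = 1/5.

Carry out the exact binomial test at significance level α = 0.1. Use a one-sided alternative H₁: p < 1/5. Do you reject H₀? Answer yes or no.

Exact binomial: n=10, k=4, p₀=1/5=0.2000
P(X≤4) from Σ C(n,i)·p₀^i·(1−p₀)^(n−i)
p-value (one-sided, H₁ less) = 0.96721
At α=0.1: p ≥ α → fail to reject H₀

reject H₀: no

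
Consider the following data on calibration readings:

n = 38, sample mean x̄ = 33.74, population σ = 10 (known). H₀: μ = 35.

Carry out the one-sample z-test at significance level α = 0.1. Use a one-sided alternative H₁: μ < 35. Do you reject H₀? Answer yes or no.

SE = σ/√n = 10/√38 = 1.6222
z = (x̄−μ₀)/SE = (33.74−35)/1.6222 = -0.7767
p-value (one-sided, H₁ less) = 0.21866
At α=0.1: p ≥ α → fail to reject H₀

reject H₀: no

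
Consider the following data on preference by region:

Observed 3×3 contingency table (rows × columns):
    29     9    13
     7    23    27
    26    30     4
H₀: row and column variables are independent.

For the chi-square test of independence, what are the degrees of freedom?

degrees of freedom = 4

df = (r−1)(c−1) = (3−1)·(3−1) = 4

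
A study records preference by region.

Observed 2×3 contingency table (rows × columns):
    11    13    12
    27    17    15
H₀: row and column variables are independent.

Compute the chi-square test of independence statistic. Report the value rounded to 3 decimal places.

Row totals [36, 59], col totals [38, 30, 27], n=95
χ² = (11−14.40)²/14.40 + (13−11.37)²/11.37 + (12−10.23)²/10.23 + (27−23.60)²/23.60 + (17−18.63)²/18.63 + (15−16.77)²/16.77 = 2.1618
df = 2

test statistic = 2.162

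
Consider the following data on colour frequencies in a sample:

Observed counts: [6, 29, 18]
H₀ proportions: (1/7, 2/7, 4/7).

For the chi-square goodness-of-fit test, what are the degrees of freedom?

degrees of freedom = 2

df = k − 1 = 3 − 1 = 2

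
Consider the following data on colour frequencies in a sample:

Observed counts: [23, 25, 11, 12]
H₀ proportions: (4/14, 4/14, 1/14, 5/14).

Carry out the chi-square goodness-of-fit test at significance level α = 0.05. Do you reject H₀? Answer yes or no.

n = 71; E_i = n·p_i = [20.29, 20.29, 5.07, 25.36]
χ² = (23−20.29)²/20.29 + (25−20.29)²/20.29 + (11−5.07)²/5.07 + (12−25.36)²/25.36 = 15.4254
df = 3
p-value (upper-tail) = 0.00149
At α=0.05: p < α → reject H₀

reject H₀: yes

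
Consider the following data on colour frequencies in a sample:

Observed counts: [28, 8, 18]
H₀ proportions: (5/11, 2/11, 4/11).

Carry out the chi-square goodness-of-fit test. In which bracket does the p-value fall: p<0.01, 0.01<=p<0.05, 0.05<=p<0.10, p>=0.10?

n = 54; E_i = n·p_i = [24.55, 9.82, 19.64]
χ² = (28−24.55)²/24.55 + (8−9.82)²/9.82 + (18−19.64)²/19.64 = 0.9593
df = 2
p-value (upper-tail) = 0.61901
→ bracket: p>=0.10

p-value bracket: p>=0.10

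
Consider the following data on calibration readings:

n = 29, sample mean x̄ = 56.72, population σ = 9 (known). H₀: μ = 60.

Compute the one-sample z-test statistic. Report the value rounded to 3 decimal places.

SE = σ/√n = 9/√29 = 1.6713
z = (x̄−μ₀)/SE = (56.72−60)/1.6713 = -1.9626

test statistic = -1.963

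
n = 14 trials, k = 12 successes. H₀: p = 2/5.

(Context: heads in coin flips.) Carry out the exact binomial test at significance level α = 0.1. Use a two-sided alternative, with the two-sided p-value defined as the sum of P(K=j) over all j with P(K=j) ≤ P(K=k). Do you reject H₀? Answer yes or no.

Exact binomial: n=14, k=12, p₀=2/5=0.4000
P(X=j) = C(n,j)·p₀^j·(1−p₀)^(n−j); p = Σ P(X=j) over j with P(X=j) ≤ P(X=12)
p-value (two-sided) = 0.00061
At α=0.1: p < α → reject H₀

reject H₀: yes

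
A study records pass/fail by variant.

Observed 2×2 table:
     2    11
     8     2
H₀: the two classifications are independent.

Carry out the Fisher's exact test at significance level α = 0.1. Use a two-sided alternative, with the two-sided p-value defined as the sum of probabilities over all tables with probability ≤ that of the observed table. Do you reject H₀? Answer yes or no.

reject H₀: yes

Margins: r₁=13, r₂=10, c₁=10, c₂=13, n=23
p_obs = C(13,2)·C(10,8)/C(23,10); sum pmf over tables with pmf ≤ p_obs
p-value (two-sided) = 0.00343
At α=0.1: p < α → reject H₀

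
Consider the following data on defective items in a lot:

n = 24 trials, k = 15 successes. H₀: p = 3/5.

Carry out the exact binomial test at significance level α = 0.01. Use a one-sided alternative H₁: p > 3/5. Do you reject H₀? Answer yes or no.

Exact binomial: n=24, k=15, p₀=3/5=0.6000
P(X≥15) from Σ C(n,i)·p₀^i·(1−p₀)^(n−i)
p-value (one-sided, H₁ greater) = 0.48908
At α=0.01: p ≥ α → fail to reject H₀

reject H₀: no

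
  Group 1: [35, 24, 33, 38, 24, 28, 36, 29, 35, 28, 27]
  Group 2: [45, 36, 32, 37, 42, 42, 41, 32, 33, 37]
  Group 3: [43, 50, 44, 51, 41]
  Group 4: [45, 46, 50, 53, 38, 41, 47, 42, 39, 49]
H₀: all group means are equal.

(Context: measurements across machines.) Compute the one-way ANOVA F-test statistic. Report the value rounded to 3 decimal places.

Group means [30.64, 37.70, 45.80, 45.00], grand mean 38.694
SSB = Σnᵢ(x̄ᵢ−x̄)² = 1374.193; SSW = ΣΣ(x−x̄ᵢ)² = 735.445
MSB = 1374.193/3 = 458.0645; MSW = 735.445/32 = 22.9827
F = MSB/MSW = 19.9309
df = (3, 32)

test statistic = 19.931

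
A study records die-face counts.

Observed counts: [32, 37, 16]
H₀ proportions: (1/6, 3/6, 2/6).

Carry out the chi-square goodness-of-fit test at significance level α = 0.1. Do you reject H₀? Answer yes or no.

reject H₀: yes

n = 85; E_i = n·p_i = [14.17, 42.50, 28.33]
χ² = (32−14.17)²/14.17 + (37−42.50)²/42.50 + (16−28.33)²/28.33 = 28.5294
df = 2
p-value (upper-tail) = 0.00000
At α=0.1: p < α → reject H₀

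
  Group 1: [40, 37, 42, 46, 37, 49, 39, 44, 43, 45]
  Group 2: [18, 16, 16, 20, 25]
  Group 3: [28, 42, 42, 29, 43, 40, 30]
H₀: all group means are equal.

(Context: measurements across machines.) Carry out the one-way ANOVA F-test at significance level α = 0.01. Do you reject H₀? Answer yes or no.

reject H₀: yes

Group means [42.20, 19.00, 36.29], grand mean 35.045
SSB = Σnᵢ(x̄ᵢ−x̄)² = 1809.926; SSW = ΣΣ(x−x̄ᵢ)² = 483.029
MSB = 1809.926/2 = 904.9630; MSW = 483.029/19 = 25.4226
F = MSB/MSW = 35.5969
df = (2, 19)
p-value (upper-tail) = 0.00000
At α=0.01: p < α → reject H₀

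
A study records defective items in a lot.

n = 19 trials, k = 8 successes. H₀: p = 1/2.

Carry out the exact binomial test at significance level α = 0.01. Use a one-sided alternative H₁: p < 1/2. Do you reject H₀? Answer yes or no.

reject H₀: no

Exact binomial: n=19, k=8, p₀=1/2=0.5000
P(X≤8) from Σ C(n,i)·p₀^i·(1−p₀)^(n−i)
p-value (one-sided, H₁ less) = 0.32380
At α=0.01: p ≥ α → fail to reject H₀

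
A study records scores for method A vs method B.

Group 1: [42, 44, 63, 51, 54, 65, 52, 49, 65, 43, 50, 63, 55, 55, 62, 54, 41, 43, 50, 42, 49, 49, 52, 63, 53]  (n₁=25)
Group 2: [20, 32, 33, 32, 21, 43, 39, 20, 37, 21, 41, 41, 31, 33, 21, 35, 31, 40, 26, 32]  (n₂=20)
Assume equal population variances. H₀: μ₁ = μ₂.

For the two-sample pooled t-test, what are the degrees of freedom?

df = n₁ + n₂ − 2 = 25 + 20 − 2 = 43

degrees of freedom = 43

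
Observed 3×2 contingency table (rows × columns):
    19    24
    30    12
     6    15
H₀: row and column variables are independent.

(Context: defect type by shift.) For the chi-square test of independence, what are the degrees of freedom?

degrees of freedom = 2

df = (r−1)(c−1) = (3−1)·(2−1) = 2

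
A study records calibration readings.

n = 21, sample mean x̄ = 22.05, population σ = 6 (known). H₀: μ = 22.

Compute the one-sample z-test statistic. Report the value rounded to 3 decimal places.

test statistic = 0.038

SE = σ/√n = 6/√21 = 1.3093
z = (x̄−μ₀)/SE = (22.05−22)/1.3093 = 0.0382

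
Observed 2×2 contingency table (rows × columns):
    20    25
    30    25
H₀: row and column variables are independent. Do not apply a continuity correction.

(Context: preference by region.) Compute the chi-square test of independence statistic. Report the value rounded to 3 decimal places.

test statistic = 1.010

Row totals [45, 55], col totals [50, 50], n=100
χ² = (20−22.50)²/22.50 + (25−22.50)²/22.50 + (30−27.50)²/27.50 + (25−27.50)²/27.50 = 1.0101
df = 1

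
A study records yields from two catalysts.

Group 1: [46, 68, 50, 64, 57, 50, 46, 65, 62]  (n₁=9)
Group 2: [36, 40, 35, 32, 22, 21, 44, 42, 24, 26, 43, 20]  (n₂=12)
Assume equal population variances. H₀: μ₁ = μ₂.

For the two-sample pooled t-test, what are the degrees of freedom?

df = n₁ + n₂ − 2 = 9 + 12 − 2 = 19

degrees of freedom = 19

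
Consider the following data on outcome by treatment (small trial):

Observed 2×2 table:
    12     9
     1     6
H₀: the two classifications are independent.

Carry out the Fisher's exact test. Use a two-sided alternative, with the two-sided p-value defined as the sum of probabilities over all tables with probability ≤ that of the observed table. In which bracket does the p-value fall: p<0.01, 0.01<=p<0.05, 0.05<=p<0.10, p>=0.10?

p-value bracket: 0.05<=p<0.10

Margins: r₁=21, r₂=7, c₁=13, c₂=15, n=28
p_obs = C(21,12)·C(7,1)/C(28,13); sum pmf over tables with pmf ≤ p_obs
p-value (two-sided) = 0.08357
→ bracket: 0.05<=p<0.10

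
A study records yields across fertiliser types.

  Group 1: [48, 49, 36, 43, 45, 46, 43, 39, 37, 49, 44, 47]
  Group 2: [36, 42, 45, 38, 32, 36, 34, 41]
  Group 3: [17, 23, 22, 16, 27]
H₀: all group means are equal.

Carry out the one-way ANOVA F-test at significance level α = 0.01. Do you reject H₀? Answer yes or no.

reject H₀: yes

Group means [43.83, 38.00, 21.00], grand mean 37.400
SSB = Σnᵢ(x̄ᵢ−x̄)² = 1844.333; SSW = ΣΣ(x−x̄ᵢ)² = 435.667
MSB = 1844.333/2 = 922.1667; MSW = 435.667/22 = 19.8030
F = MSB/MSW = 46.5669
df = (2, 22)
p-value (upper-tail) = 0.00000
At α=0.01: p < α → reject H₀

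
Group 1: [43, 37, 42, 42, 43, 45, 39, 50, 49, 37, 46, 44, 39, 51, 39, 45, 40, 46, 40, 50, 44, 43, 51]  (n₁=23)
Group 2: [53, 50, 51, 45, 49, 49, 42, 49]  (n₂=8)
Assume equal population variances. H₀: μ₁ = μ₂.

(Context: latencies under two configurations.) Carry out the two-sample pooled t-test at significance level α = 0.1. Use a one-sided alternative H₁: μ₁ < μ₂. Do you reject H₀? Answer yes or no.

x̄₁=43.696, s₁=4.363, n₁=23
x̄₂=48.500, s₂=3.464, n₂=8
s_p² = [22·4.363² + 7·3.464²]/29 = 17.3403
SE = √(s_p²·(1/23+1/8)) = 1.7092
t = (43.696−48.500)/1.7092 = -2.8108
df = 29
p-value (one-sided, H₁ less) = 0.00438
At α=0.1: p < α → reject H₀

reject H₀: yes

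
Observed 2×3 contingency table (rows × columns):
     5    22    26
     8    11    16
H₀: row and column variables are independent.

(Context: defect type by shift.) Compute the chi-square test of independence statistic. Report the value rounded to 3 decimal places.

test statistic = 3.192

Row totals [53, 35], col totals [13, 33, 42], n=88
χ² = (5−7.83)²/7.83 + (22−19.88)²/19.88 + (26−25.30)²/25.30 + (8−5.17)²/5.17 + (11−13.12)²/13.12 + (16−16.70)²/16.70 = 3.1916
df = 2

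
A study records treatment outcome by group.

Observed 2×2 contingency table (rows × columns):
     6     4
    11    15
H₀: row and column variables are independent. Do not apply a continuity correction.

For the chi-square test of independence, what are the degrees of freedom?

degrees of freedom = 1

df = (r−1)(c−1) = (2−1)·(2−1) = 1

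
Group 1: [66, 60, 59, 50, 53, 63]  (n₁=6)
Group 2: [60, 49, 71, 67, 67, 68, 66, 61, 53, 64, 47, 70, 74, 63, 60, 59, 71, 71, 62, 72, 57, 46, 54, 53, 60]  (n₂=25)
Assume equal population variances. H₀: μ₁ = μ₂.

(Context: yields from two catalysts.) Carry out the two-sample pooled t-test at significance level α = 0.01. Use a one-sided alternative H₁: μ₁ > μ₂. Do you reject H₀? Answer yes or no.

reject H₀: no

x̄₁=58.500, s₁=6.025, n₁=6
x̄₂=61.800, s₂=8.114, n₂=25
s_p² = [5·6.025² + 24·8.114²]/29 = 60.7414
SE = √(s_p²·(1/6+1/25)) = 3.5431
t = (58.500−61.800)/3.5431 = -0.9314
df = 29
p-value (one-sided, H₁ greater) = 0.82033
At α=0.01: p ≥ α → fail to reject H₀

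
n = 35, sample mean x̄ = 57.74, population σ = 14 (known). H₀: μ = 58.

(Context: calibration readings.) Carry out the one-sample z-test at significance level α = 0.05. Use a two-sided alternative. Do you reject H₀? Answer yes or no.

SE = σ/√n = 14/√35 = 2.3664
z = (x̄−μ₀)/SE = (57.74−58)/2.3664 = -0.1099
p-value (two-sided) = 0.91251
At α=0.05: p ≥ α → fail to reject H₀

reject H₀: no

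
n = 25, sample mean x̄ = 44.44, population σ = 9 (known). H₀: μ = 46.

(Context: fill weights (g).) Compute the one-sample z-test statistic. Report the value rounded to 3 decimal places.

SE = σ/√n = 9/√25 = 1.8000
z = (x̄−μ₀)/SE = (44.44−46)/1.8000 = -0.8667

test statistic = -0.867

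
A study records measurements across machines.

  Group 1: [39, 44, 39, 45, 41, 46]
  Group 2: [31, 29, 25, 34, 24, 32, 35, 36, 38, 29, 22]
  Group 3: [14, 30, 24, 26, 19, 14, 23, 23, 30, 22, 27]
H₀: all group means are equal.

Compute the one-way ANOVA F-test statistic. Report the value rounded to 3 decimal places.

test statistic = 29.550

Group means [42.33, 30.45, 22.91], grand mean 30.036
SSB = Σnᵢ(x̄ᵢ−x̄)² = 1467.995; SSW = ΣΣ(x−x̄ᵢ)² = 620.970
MSB = 1467.995/2 = 733.9973; MSW = 620.970/25 = 24.8388
F = MSB/MSW = 29.5504
df = (2, 25)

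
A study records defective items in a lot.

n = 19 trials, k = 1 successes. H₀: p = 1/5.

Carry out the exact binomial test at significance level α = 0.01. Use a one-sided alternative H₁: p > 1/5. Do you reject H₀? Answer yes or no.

Exact binomial: n=19, k=1, p₀=1/5=0.2000
P(X≥1) from Σ C(n,i)·p₀^i·(1−p₀)^(n−i)
p-value (one-sided, H₁ greater) = 0.98559
At α=0.01: p ≥ α → fail to reject H₀

reject H₀: no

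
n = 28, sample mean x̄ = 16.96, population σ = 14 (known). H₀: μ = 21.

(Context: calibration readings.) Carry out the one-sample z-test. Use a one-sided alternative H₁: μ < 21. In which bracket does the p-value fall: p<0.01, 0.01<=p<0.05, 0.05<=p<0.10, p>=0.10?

SE = σ/√n = 14/√28 = 2.6458
z = (x̄−μ₀)/SE = (16.96−21)/2.6458 = -1.5270
p-value (one-sided, H₁ less) = 0.06338
→ bracket: 0.05<=p<0.10

p-value bracket: 0.05<=p<0.10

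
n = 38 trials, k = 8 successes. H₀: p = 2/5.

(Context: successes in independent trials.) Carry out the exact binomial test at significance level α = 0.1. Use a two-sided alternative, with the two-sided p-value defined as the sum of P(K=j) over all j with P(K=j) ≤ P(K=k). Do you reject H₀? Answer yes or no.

reject H₀: yes

Exact binomial: n=38, k=8, p₀=2/5=0.4000
P(X=j) = C(n,j)·p₀^j·(1−p₀)^(n−j); p = Σ P(X=j) over j with P(X=j) ≤ P(X=8)
p-value (two-sided) = 0.01946
At α=0.1: p < α → reject H₀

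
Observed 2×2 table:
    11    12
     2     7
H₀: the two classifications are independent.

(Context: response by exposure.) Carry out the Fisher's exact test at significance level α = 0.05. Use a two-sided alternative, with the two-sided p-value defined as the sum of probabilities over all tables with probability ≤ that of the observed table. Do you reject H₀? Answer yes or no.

Margins: r₁=23, r₂=9, c₁=13, c₂=19, n=32
p_obs = C(23,11)·C(9,2)/C(32,13); sum pmf over tables with pmf ≤ p_obs
p-value (two-sided) = 0.24909
At α=0.05: p ≥ α → fail to reject H₀

reject H₀: no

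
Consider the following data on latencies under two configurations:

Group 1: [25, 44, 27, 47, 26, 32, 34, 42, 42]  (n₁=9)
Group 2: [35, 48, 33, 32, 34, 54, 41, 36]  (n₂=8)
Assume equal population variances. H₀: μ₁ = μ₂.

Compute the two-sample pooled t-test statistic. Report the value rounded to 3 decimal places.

x̄₁=35.444, s₁=8.487, n₁=9
x̄₂=39.125, s₂=7.972, n₂=8
s_p² = [8·8.487² + 7·7.972²]/15 = 68.0731
SE = √(s_p²·(1/9+1/8)) = 4.0091
t = (35.444−39.125)/4.0091 = -0.9181
df = 15

test statistic = -0.918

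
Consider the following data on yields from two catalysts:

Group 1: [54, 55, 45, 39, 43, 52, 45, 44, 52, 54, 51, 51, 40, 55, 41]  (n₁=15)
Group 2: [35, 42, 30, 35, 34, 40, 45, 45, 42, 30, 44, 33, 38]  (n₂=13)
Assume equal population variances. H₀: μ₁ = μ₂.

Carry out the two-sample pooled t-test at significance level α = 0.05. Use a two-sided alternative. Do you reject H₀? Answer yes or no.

x̄₁=48.067, s₁=5.812, n₁=15
x̄₂=37.923, s₂=5.454, n₂=13
s_p² = [14·5.812² + 12·5.454²]/26 = 31.9176
SE = √(s_p²·(1/15+1/13)) = 2.1408
t = (48.067−37.923)/2.1408 = 4.7382
df = 26
p-value (two-sided) = 0.00007
At α=0.05: p < α → reject H₀

reject H₀: yes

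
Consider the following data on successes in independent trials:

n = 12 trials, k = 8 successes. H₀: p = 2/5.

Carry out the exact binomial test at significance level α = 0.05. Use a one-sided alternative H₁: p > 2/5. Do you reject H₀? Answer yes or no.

reject H₀: no

Exact binomial: n=12, k=8, p₀=2/5=0.4000
P(X≥8) from Σ C(n,i)·p₀^i·(1−p₀)^(n−i)
p-value (one-sided, H₁ greater) = 0.05731
At α=0.05: p ≥ α → fail to reject H₀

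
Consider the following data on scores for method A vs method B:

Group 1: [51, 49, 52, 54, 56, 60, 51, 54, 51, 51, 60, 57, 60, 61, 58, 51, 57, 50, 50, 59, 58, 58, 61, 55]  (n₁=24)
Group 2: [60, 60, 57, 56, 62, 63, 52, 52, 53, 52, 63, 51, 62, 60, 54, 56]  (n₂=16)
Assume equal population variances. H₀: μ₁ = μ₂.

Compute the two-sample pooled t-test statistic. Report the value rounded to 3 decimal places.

test statistic = -1.407

x̄₁=55.167, s₁=4.040, n₁=24
x̄₂=57.062, s₂=4.374, n₂=16
s_p² = [23·4.040² + 15·4.374²]/38 = 17.4282
SE = √(s_p²·(1/24+1/16)) = 1.3474
t = (55.167−57.062)/1.3474 = -1.4071
df = 38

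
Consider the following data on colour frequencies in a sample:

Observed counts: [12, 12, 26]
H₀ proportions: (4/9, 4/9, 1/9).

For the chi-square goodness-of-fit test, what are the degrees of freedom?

df = k − 1 = 3 − 1 = 2

degrees of freedom = 2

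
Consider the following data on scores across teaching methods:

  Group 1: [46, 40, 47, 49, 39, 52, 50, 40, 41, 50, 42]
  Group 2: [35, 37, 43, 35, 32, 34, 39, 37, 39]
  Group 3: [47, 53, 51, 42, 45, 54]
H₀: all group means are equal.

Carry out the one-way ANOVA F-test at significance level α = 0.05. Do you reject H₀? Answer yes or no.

Group means [45.09, 36.78, 48.67], grand mean 43.038
SSB = Σnᵢ(x̄ᵢ−x̄)² = 589.164; SSW = ΣΣ(x−x̄ᵢ)² = 429.798
MSB = 589.164/2 = 294.5818; MSW = 429.798/23 = 18.6869
F = MSB/MSW = 15.7641
df = (2, 23)
p-value (upper-tail) = 0.00005
At α=0.05: p < α → reject H₀

reject H₀: yes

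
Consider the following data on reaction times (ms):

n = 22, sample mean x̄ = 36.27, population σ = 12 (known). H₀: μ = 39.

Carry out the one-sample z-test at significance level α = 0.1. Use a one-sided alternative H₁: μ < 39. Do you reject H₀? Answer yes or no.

SE = σ/√n = 12/√22 = 2.5584
z = (x̄−μ₀)/SE = (36.27−39)/2.5584 = -1.0671
p-value (one-sided, H₁ less) = 0.14297
At α=0.1: p ≥ α → fail to reject H₀

reject H₀: no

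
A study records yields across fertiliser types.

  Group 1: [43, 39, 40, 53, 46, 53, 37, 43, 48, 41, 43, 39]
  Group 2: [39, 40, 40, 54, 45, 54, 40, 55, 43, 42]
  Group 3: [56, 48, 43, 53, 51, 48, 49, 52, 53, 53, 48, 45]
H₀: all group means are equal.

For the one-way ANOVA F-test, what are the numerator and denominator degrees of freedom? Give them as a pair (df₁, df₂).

k = 3 groups, N = 34 total
df = (k−1, N−k) = (3−1, 34−3) = (2, 31)

degrees of freedom = [2, 31]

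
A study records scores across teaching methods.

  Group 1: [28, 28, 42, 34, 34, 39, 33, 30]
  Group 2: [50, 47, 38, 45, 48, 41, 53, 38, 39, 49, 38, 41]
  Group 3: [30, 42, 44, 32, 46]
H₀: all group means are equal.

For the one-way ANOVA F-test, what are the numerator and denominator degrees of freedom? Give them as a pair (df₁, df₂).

k = 3 groups, N = 25 total
df = (k−1, N−k) = (3−1, 25−3) = (2, 22)

degrees of freedom = [2, 22]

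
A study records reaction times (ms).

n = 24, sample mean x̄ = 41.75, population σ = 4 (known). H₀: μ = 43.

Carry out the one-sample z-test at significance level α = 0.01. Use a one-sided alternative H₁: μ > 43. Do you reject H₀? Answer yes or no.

SE = σ/√n = 4/√24 = 0.8165
z = (x̄−μ₀)/SE = (41.75−43)/0.8165 = -1.5309
p-value (one-sided, H₁ greater) = 0.93711
At α=0.01: p ≥ α → fail to reject H₀

reject H₀: no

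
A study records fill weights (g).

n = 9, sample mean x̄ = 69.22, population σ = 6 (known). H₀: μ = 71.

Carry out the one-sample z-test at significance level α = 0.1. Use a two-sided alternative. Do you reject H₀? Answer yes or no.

SE = σ/√n = 6/√9 = 2.0000
z = (x̄−μ₀)/SE = (69.22−71)/2.0000 = -0.8900
p-value (two-sided) = 0.37347
At α=0.1: p ≥ α → fail to reject H₀

reject H₀: no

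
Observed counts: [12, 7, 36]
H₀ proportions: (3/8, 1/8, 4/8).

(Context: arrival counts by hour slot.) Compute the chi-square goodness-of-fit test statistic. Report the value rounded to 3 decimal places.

n = 55; E_i = n·p_i = [20.62, 6.88, 27.50]
χ² = (12−20.62)²/20.62 + (7−6.88)²/6.88 + (36−27.50)²/27.50 = 6.2364
df = 2

test statistic = 6.236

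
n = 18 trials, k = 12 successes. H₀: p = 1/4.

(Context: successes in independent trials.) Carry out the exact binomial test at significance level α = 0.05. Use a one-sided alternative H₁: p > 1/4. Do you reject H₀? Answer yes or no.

reject H₀: yes

Exact binomial: n=18, k=12, p₀=1/4=0.2500
P(X≥12) from Σ C(n,i)·p₀^i·(1−p₀)^(n−i)
p-value (one-sided, H₁ greater) = 0.00023
At α=0.05: p < α → reject H₀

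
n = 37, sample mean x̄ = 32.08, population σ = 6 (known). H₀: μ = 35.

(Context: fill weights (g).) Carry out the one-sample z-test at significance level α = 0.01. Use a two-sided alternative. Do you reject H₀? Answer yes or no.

reject H₀: yes

SE = σ/√n = 6/√37 = 0.9864
z = (x̄−μ₀)/SE = (32.08−35)/0.9864 = -2.9603
p-value (two-sided) = 0.00307
At α=0.01: p < α → reject H₀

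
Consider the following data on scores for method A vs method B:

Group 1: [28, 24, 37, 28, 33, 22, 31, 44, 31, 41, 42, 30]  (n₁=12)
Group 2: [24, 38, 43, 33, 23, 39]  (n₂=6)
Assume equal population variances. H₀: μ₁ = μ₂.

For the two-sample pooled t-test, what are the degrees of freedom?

degrees of freedom = 16

df = n₁ + n₂ − 2 = 12 + 6 − 2 = 16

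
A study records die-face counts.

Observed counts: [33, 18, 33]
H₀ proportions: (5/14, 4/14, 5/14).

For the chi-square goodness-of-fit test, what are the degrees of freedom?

degrees of freedom = 2

df = k − 1 = 3 − 1 = 2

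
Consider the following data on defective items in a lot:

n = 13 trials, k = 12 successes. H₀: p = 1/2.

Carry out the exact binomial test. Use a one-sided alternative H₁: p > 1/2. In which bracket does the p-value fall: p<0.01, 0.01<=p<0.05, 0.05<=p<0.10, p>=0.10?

Exact binomial: n=13, k=12, p₀=1/2=0.5000
P(X≥12) from Σ C(n,i)·p₀^i·(1−p₀)^(n−i)
p-value (one-sided, H₁ greater) = 0.00171
→ bracket: p<0.01

p-value bracket: p<0.01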